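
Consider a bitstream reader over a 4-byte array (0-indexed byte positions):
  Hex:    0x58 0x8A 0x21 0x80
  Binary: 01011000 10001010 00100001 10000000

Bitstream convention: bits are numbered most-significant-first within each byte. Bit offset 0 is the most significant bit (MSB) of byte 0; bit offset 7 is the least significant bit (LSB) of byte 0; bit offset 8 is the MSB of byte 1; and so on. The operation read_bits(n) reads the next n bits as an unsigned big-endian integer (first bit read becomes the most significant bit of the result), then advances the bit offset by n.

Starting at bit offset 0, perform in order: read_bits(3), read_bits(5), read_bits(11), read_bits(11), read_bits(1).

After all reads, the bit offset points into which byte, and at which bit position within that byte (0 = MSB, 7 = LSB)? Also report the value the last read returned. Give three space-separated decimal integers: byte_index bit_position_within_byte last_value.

Answer: 3 7 0

Derivation:
Read 1: bits[0:3] width=3 -> value=2 (bin 010); offset now 3 = byte 0 bit 3; 29 bits remain
Read 2: bits[3:8] width=5 -> value=24 (bin 11000); offset now 8 = byte 1 bit 0; 24 bits remain
Read 3: bits[8:19] width=11 -> value=1105 (bin 10001010001); offset now 19 = byte 2 bit 3; 13 bits remain
Read 4: bits[19:30] width=11 -> value=96 (bin 00001100000); offset now 30 = byte 3 bit 6; 2 bits remain
Read 5: bits[30:31] width=1 -> value=0 (bin 0); offset now 31 = byte 3 bit 7; 1 bits remain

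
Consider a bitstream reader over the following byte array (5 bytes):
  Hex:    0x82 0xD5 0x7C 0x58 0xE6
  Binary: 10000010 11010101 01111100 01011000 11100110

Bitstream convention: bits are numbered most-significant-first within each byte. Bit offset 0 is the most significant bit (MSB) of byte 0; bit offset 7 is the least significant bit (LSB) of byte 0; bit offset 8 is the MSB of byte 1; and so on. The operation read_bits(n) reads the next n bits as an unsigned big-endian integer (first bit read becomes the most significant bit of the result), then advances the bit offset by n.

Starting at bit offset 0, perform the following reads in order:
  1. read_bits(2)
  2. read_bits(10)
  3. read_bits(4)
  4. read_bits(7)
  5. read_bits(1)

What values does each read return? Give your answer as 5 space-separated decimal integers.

Read 1: bits[0:2] width=2 -> value=2 (bin 10); offset now 2 = byte 0 bit 2; 38 bits remain
Read 2: bits[2:12] width=10 -> value=45 (bin 0000101101); offset now 12 = byte 1 bit 4; 28 bits remain
Read 3: bits[12:16] width=4 -> value=5 (bin 0101); offset now 16 = byte 2 bit 0; 24 bits remain
Read 4: bits[16:23] width=7 -> value=62 (bin 0111110); offset now 23 = byte 2 bit 7; 17 bits remain
Read 5: bits[23:24] width=1 -> value=0 (bin 0); offset now 24 = byte 3 bit 0; 16 bits remain

Answer: 2 45 5 62 0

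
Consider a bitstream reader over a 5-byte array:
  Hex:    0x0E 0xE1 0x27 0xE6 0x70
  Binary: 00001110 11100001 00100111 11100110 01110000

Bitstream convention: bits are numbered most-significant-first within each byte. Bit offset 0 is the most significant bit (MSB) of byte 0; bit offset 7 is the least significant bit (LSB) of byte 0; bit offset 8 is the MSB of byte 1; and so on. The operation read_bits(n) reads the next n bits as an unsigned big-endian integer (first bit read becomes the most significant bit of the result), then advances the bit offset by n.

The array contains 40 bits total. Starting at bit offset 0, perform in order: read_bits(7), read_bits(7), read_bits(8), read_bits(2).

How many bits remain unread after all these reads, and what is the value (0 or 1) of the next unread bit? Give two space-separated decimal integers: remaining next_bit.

Read 1: bits[0:7] width=7 -> value=7 (bin 0000111); offset now 7 = byte 0 bit 7; 33 bits remain
Read 2: bits[7:14] width=7 -> value=56 (bin 0111000); offset now 14 = byte 1 bit 6; 26 bits remain
Read 3: bits[14:22] width=8 -> value=73 (bin 01001001); offset now 22 = byte 2 bit 6; 18 bits remain
Read 4: bits[22:24] width=2 -> value=3 (bin 11); offset now 24 = byte 3 bit 0; 16 bits remain

Answer: 16 1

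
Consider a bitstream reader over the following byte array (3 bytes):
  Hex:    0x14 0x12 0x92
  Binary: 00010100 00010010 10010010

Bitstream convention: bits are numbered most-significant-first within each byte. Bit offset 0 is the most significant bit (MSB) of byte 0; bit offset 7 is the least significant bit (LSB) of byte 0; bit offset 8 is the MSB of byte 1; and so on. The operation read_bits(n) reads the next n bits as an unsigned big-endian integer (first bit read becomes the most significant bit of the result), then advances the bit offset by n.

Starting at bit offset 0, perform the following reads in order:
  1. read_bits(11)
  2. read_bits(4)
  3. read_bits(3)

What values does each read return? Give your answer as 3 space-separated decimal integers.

Answer: 160 9 2

Derivation:
Read 1: bits[0:11] width=11 -> value=160 (bin 00010100000); offset now 11 = byte 1 bit 3; 13 bits remain
Read 2: bits[11:15] width=4 -> value=9 (bin 1001); offset now 15 = byte 1 bit 7; 9 bits remain
Read 3: bits[15:18] width=3 -> value=2 (bin 010); offset now 18 = byte 2 bit 2; 6 bits remain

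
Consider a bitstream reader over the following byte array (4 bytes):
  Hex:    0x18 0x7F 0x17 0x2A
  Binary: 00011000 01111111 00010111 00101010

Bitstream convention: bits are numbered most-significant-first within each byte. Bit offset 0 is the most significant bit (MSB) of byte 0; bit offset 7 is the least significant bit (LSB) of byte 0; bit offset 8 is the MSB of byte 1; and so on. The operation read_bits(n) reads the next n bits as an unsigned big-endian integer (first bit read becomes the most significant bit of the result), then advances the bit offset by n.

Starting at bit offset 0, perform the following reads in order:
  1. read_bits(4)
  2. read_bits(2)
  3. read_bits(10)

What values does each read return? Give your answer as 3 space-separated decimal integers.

Answer: 1 2 127

Derivation:
Read 1: bits[0:4] width=4 -> value=1 (bin 0001); offset now 4 = byte 0 bit 4; 28 bits remain
Read 2: bits[4:6] width=2 -> value=2 (bin 10); offset now 6 = byte 0 bit 6; 26 bits remain
Read 3: bits[6:16] width=10 -> value=127 (bin 0001111111); offset now 16 = byte 2 bit 0; 16 bits remain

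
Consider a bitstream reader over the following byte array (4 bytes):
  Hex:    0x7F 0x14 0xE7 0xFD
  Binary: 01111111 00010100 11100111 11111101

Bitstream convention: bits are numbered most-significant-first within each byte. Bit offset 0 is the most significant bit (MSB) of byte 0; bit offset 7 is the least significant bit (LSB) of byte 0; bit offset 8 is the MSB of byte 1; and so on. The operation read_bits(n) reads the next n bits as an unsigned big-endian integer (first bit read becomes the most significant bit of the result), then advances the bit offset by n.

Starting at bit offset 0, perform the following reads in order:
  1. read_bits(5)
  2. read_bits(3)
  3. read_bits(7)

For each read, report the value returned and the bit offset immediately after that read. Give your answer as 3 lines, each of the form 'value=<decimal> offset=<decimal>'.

Read 1: bits[0:5] width=5 -> value=15 (bin 01111); offset now 5 = byte 0 bit 5; 27 bits remain
Read 2: bits[5:8] width=3 -> value=7 (bin 111); offset now 8 = byte 1 bit 0; 24 bits remain
Read 3: bits[8:15] width=7 -> value=10 (bin 0001010); offset now 15 = byte 1 bit 7; 17 bits remain

Answer: value=15 offset=5
value=7 offset=8
value=10 offset=15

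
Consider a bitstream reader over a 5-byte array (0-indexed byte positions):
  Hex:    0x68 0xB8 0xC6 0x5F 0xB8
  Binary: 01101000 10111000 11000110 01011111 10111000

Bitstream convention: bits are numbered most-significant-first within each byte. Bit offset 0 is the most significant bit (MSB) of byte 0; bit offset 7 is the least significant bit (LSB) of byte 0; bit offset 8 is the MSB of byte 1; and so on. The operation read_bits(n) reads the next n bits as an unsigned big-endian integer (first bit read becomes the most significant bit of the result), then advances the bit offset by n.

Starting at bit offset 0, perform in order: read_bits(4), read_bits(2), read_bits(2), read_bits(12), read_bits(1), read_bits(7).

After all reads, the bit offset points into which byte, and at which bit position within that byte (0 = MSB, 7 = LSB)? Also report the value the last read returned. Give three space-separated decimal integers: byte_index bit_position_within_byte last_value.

Read 1: bits[0:4] width=4 -> value=6 (bin 0110); offset now 4 = byte 0 bit 4; 36 bits remain
Read 2: bits[4:6] width=2 -> value=2 (bin 10); offset now 6 = byte 0 bit 6; 34 bits remain
Read 3: bits[6:8] width=2 -> value=0 (bin 00); offset now 8 = byte 1 bit 0; 32 bits remain
Read 4: bits[8:20] width=12 -> value=2956 (bin 101110001100); offset now 20 = byte 2 bit 4; 20 bits remain
Read 5: bits[20:21] width=1 -> value=0 (bin 0); offset now 21 = byte 2 bit 5; 19 bits remain
Read 6: bits[21:28] width=7 -> value=101 (bin 1100101); offset now 28 = byte 3 bit 4; 12 bits remain

Answer: 3 4 101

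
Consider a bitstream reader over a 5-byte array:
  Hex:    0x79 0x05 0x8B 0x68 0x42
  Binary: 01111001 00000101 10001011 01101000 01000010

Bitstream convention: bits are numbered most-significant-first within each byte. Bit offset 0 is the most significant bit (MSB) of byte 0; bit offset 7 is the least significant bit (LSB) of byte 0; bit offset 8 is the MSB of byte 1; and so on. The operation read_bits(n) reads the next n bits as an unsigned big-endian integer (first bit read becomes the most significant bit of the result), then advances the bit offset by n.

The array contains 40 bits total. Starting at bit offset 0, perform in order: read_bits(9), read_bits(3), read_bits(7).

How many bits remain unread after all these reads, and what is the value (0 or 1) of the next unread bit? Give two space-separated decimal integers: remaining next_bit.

Answer: 21 0

Derivation:
Read 1: bits[0:9] width=9 -> value=242 (bin 011110010); offset now 9 = byte 1 bit 1; 31 bits remain
Read 2: bits[9:12] width=3 -> value=0 (bin 000); offset now 12 = byte 1 bit 4; 28 bits remain
Read 3: bits[12:19] width=7 -> value=44 (bin 0101100); offset now 19 = byte 2 bit 3; 21 bits remain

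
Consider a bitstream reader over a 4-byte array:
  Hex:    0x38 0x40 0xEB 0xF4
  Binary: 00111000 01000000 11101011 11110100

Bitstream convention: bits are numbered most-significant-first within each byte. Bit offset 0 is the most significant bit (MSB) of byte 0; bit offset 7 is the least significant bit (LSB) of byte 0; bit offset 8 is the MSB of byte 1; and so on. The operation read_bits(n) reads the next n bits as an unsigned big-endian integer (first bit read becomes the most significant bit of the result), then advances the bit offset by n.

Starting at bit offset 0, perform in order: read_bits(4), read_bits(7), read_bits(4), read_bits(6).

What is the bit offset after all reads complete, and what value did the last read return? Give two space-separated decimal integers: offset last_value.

Answer: 21 29

Derivation:
Read 1: bits[0:4] width=4 -> value=3 (bin 0011); offset now 4 = byte 0 bit 4; 28 bits remain
Read 2: bits[4:11] width=7 -> value=66 (bin 1000010); offset now 11 = byte 1 bit 3; 21 bits remain
Read 3: bits[11:15] width=4 -> value=0 (bin 0000); offset now 15 = byte 1 bit 7; 17 bits remain
Read 4: bits[15:21] width=6 -> value=29 (bin 011101); offset now 21 = byte 2 bit 5; 11 bits remain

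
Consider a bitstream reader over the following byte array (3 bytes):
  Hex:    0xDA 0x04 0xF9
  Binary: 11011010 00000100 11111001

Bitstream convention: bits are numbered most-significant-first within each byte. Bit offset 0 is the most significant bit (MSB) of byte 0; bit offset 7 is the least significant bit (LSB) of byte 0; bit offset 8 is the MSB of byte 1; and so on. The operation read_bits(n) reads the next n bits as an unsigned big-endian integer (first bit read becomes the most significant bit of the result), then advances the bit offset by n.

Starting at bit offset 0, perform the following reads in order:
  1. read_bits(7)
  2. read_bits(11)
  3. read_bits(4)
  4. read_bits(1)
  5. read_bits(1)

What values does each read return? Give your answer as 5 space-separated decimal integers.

Answer: 109 19 14 0 1

Derivation:
Read 1: bits[0:7] width=7 -> value=109 (bin 1101101); offset now 7 = byte 0 bit 7; 17 bits remain
Read 2: bits[7:18] width=11 -> value=19 (bin 00000010011); offset now 18 = byte 2 bit 2; 6 bits remain
Read 3: bits[18:22] width=4 -> value=14 (bin 1110); offset now 22 = byte 2 bit 6; 2 bits remain
Read 4: bits[22:23] width=1 -> value=0 (bin 0); offset now 23 = byte 2 bit 7; 1 bits remain
Read 5: bits[23:24] width=1 -> value=1 (bin 1); offset now 24 = byte 3 bit 0; 0 bits remain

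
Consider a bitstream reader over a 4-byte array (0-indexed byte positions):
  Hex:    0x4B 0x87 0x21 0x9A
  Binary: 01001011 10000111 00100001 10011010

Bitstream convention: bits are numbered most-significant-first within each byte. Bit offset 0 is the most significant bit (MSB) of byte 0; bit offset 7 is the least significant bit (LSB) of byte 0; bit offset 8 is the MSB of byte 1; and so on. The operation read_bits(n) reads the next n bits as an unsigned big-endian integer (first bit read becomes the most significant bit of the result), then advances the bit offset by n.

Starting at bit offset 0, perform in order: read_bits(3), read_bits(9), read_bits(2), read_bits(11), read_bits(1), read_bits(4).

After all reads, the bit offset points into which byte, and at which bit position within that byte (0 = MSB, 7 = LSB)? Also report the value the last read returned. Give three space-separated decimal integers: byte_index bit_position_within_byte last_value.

Read 1: bits[0:3] width=3 -> value=2 (bin 010); offset now 3 = byte 0 bit 3; 29 bits remain
Read 2: bits[3:12] width=9 -> value=184 (bin 010111000); offset now 12 = byte 1 bit 4; 20 bits remain
Read 3: bits[12:14] width=2 -> value=1 (bin 01); offset now 14 = byte 1 bit 6; 18 bits remain
Read 4: bits[14:25] width=11 -> value=1603 (bin 11001000011); offset now 25 = byte 3 bit 1; 7 bits remain
Read 5: bits[25:26] width=1 -> value=0 (bin 0); offset now 26 = byte 3 bit 2; 6 bits remain
Read 6: bits[26:30] width=4 -> value=6 (bin 0110); offset now 30 = byte 3 bit 6; 2 bits remain

Answer: 3 6 6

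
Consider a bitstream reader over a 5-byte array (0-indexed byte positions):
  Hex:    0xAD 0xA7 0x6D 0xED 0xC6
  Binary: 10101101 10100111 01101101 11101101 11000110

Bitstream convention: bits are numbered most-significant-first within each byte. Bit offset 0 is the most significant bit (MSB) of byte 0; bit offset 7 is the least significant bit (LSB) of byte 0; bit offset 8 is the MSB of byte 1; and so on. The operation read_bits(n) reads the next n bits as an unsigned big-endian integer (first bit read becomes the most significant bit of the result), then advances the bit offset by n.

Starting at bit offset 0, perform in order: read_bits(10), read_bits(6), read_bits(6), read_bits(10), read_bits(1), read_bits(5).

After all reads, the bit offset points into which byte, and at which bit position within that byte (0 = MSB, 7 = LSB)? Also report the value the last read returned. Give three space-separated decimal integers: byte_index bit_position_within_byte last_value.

Answer: 4 6 17

Derivation:
Read 1: bits[0:10] width=10 -> value=694 (bin 1010110110); offset now 10 = byte 1 bit 2; 30 bits remain
Read 2: bits[10:16] width=6 -> value=39 (bin 100111); offset now 16 = byte 2 bit 0; 24 bits remain
Read 3: bits[16:22] width=6 -> value=27 (bin 011011); offset now 22 = byte 2 bit 6; 18 bits remain
Read 4: bits[22:32] width=10 -> value=493 (bin 0111101101); offset now 32 = byte 4 bit 0; 8 bits remain
Read 5: bits[32:33] width=1 -> value=1 (bin 1); offset now 33 = byte 4 bit 1; 7 bits remain
Read 6: bits[33:38] width=5 -> value=17 (bin 10001); offset now 38 = byte 4 bit 6; 2 bits remain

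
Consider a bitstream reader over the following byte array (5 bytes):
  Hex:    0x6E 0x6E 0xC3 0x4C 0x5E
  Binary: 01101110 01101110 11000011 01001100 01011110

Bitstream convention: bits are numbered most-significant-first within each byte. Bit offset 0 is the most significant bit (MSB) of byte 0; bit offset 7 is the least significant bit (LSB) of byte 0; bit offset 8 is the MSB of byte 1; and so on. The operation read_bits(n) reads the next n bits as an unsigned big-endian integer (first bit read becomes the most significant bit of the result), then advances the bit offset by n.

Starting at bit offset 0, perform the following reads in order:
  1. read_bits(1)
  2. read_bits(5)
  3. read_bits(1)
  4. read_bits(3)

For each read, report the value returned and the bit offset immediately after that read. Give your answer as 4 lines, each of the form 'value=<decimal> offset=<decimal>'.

Read 1: bits[0:1] width=1 -> value=0 (bin 0); offset now 1 = byte 0 bit 1; 39 bits remain
Read 2: bits[1:6] width=5 -> value=27 (bin 11011); offset now 6 = byte 0 bit 6; 34 bits remain
Read 3: bits[6:7] width=1 -> value=1 (bin 1); offset now 7 = byte 0 bit 7; 33 bits remain
Read 4: bits[7:10] width=3 -> value=1 (bin 001); offset now 10 = byte 1 bit 2; 30 bits remain

Answer: value=0 offset=1
value=27 offset=6
value=1 offset=7
value=1 offset=10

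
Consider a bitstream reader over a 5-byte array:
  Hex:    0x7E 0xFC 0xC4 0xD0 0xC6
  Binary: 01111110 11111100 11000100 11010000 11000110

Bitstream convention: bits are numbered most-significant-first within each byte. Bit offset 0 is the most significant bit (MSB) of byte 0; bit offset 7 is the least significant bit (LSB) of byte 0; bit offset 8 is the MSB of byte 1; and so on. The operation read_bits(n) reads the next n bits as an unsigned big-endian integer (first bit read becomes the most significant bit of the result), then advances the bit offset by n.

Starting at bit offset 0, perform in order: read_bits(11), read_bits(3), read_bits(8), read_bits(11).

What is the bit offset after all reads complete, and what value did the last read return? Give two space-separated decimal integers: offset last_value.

Read 1: bits[0:11] width=11 -> value=1015 (bin 01111110111); offset now 11 = byte 1 bit 3; 29 bits remain
Read 2: bits[11:14] width=3 -> value=7 (bin 111); offset now 14 = byte 1 bit 6; 26 bits remain
Read 3: bits[14:22] width=8 -> value=49 (bin 00110001); offset now 22 = byte 2 bit 6; 18 bits remain
Read 4: bits[22:33] width=11 -> value=417 (bin 00110100001); offset now 33 = byte 4 bit 1; 7 bits remain

Answer: 33 417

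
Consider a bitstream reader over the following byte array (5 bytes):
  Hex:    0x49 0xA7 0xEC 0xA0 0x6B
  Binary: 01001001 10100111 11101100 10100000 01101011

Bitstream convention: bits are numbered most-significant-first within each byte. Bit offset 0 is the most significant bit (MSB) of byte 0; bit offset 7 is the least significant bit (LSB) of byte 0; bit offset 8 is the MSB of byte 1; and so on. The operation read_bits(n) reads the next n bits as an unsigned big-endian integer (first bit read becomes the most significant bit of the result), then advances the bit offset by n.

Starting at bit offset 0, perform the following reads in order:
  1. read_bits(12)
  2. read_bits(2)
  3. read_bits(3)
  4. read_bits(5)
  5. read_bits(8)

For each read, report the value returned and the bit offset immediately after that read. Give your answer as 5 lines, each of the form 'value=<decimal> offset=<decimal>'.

Answer: value=1178 offset=12
value=1 offset=14
value=7 offset=17
value=27 offset=22
value=40 offset=30

Derivation:
Read 1: bits[0:12] width=12 -> value=1178 (bin 010010011010); offset now 12 = byte 1 bit 4; 28 bits remain
Read 2: bits[12:14] width=2 -> value=1 (bin 01); offset now 14 = byte 1 bit 6; 26 bits remain
Read 3: bits[14:17] width=3 -> value=7 (bin 111); offset now 17 = byte 2 bit 1; 23 bits remain
Read 4: bits[17:22] width=5 -> value=27 (bin 11011); offset now 22 = byte 2 bit 6; 18 bits remain
Read 5: bits[22:30] width=8 -> value=40 (bin 00101000); offset now 30 = byte 3 bit 6; 10 bits remain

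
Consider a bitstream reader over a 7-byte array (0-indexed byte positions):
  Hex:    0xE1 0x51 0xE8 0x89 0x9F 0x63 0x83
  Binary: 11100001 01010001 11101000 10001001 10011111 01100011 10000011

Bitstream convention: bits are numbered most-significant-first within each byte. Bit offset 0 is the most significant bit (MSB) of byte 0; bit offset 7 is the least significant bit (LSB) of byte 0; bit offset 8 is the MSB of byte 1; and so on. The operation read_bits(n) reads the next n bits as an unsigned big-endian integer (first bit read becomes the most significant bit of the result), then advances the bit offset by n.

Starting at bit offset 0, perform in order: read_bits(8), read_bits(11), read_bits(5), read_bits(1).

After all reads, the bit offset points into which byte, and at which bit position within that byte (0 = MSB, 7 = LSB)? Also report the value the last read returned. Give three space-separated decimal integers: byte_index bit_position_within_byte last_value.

Read 1: bits[0:8] width=8 -> value=225 (bin 11100001); offset now 8 = byte 1 bit 0; 48 bits remain
Read 2: bits[8:19] width=11 -> value=655 (bin 01010001111); offset now 19 = byte 2 bit 3; 37 bits remain
Read 3: bits[19:24] width=5 -> value=8 (bin 01000); offset now 24 = byte 3 bit 0; 32 bits remain
Read 4: bits[24:25] width=1 -> value=1 (bin 1); offset now 25 = byte 3 bit 1; 31 bits remain

Answer: 3 1 1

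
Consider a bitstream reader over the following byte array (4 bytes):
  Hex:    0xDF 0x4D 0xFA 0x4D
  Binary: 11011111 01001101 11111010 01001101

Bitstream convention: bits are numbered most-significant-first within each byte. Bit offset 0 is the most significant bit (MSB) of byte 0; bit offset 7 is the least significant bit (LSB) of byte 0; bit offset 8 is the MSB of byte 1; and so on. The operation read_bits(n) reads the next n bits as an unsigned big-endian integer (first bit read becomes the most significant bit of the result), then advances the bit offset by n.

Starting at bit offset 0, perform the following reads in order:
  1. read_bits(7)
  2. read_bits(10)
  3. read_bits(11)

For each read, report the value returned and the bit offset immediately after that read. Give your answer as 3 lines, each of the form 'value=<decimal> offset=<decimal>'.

Read 1: bits[0:7] width=7 -> value=111 (bin 1101111); offset now 7 = byte 0 bit 7; 25 bits remain
Read 2: bits[7:17] width=10 -> value=667 (bin 1010011011); offset now 17 = byte 2 bit 1; 15 bits remain
Read 3: bits[17:28] width=11 -> value=1956 (bin 11110100100); offset now 28 = byte 3 bit 4; 4 bits remain

Answer: value=111 offset=7
value=667 offset=17
value=1956 offset=28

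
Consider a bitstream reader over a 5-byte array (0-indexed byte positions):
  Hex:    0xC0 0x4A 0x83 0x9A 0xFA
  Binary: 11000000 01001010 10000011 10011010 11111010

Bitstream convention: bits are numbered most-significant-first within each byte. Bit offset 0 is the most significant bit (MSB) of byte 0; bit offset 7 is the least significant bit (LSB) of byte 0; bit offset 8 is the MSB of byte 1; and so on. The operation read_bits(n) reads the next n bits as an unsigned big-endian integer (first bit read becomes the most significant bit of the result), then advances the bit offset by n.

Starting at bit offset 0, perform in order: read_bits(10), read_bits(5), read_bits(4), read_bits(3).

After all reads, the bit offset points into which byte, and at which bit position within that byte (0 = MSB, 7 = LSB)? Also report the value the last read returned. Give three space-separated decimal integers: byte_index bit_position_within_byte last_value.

Answer: 2 6 0

Derivation:
Read 1: bits[0:10] width=10 -> value=769 (bin 1100000001); offset now 10 = byte 1 bit 2; 30 bits remain
Read 2: bits[10:15] width=5 -> value=5 (bin 00101); offset now 15 = byte 1 bit 7; 25 bits remain
Read 3: bits[15:19] width=4 -> value=4 (bin 0100); offset now 19 = byte 2 bit 3; 21 bits remain
Read 4: bits[19:22] width=3 -> value=0 (bin 000); offset now 22 = byte 2 bit 6; 18 bits remain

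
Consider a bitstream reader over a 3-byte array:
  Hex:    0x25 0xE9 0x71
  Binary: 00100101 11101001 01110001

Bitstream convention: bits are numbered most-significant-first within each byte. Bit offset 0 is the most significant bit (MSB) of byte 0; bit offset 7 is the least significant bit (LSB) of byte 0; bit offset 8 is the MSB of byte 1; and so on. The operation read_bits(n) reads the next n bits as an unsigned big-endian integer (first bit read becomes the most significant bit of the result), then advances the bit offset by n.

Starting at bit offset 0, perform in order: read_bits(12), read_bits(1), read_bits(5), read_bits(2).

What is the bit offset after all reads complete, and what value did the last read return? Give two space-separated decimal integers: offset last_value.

Answer: 20 3

Derivation:
Read 1: bits[0:12] width=12 -> value=606 (bin 001001011110); offset now 12 = byte 1 bit 4; 12 bits remain
Read 2: bits[12:13] width=1 -> value=1 (bin 1); offset now 13 = byte 1 bit 5; 11 bits remain
Read 3: bits[13:18] width=5 -> value=5 (bin 00101); offset now 18 = byte 2 bit 2; 6 bits remain
Read 4: bits[18:20] width=2 -> value=3 (bin 11); offset now 20 = byte 2 bit 4; 4 bits remain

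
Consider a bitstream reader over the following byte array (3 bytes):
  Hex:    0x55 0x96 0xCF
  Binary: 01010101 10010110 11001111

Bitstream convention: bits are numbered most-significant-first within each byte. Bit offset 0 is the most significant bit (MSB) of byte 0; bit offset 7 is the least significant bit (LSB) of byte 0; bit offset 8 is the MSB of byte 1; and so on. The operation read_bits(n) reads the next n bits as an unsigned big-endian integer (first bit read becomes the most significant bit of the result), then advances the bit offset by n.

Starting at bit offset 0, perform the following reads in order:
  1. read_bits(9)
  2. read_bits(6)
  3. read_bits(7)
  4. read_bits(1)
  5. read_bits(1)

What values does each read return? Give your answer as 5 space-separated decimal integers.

Read 1: bits[0:9] width=9 -> value=171 (bin 010101011); offset now 9 = byte 1 bit 1; 15 bits remain
Read 2: bits[9:15] width=6 -> value=11 (bin 001011); offset now 15 = byte 1 bit 7; 9 bits remain
Read 3: bits[15:22] width=7 -> value=51 (bin 0110011); offset now 22 = byte 2 bit 6; 2 bits remain
Read 4: bits[22:23] width=1 -> value=1 (bin 1); offset now 23 = byte 2 bit 7; 1 bits remain
Read 5: bits[23:24] width=1 -> value=1 (bin 1); offset now 24 = byte 3 bit 0; 0 bits remain

Answer: 171 11 51 1 1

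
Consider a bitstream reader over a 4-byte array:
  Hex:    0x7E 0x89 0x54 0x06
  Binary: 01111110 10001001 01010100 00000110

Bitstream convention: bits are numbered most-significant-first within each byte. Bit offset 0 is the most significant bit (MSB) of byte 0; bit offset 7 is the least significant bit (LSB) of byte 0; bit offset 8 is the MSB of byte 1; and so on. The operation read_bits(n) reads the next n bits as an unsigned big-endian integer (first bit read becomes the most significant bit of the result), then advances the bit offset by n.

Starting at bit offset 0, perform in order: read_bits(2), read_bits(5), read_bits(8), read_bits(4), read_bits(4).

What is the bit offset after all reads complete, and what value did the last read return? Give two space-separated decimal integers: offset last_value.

Read 1: bits[0:2] width=2 -> value=1 (bin 01); offset now 2 = byte 0 bit 2; 30 bits remain
Read 2: bits[2:7] width=5 -> value=31 (bin 11111); offset now 7 = byte 0 bit 7; 25 bits remain
Read 3: bits[7:15] width=8 -> value=68 (bin 01000100); offset now 15 = byte 1 bit 7; 17 bits remain
Read 4: bits[15:19] width=4 -> value=10 (bin 1010); offset now 19 = byte 2 bit 3; 13 bits remain
Read 5: bits[19:23] width=4 -> value=10 (bin 1010); offset now 23 = byte 2 bit 7; 9 bits remain

Answer: 23 10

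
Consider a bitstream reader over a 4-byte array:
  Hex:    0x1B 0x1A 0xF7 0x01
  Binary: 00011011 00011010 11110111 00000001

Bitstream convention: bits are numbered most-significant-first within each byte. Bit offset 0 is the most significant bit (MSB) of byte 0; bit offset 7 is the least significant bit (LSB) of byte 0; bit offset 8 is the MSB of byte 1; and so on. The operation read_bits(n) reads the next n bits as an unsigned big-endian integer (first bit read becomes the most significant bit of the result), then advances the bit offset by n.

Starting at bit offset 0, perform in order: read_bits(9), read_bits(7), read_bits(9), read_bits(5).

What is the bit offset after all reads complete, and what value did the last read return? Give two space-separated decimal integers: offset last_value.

Answer: 30 0

Derivation:
Read 1: bits[0:9] width=9 -> value=54 (bin 000110110); offset now 9 = byte 1 bit 1; 23 bits remain
Read 2: bits[9:16] width=7 -> value=26 (bin 0011010); offset now 16 = byte 2 bit 0; 16 bits remain
Read 3: bits[16:25] width=9 -> value=494 (bin 111101110); offset now 25 = byte 3 bit 1; 7 bits remain
Read 4: bits[25:30] width=5 -> value=0 (bin 00000); offset now 30 = byte 3 bit 6; 2 bits remain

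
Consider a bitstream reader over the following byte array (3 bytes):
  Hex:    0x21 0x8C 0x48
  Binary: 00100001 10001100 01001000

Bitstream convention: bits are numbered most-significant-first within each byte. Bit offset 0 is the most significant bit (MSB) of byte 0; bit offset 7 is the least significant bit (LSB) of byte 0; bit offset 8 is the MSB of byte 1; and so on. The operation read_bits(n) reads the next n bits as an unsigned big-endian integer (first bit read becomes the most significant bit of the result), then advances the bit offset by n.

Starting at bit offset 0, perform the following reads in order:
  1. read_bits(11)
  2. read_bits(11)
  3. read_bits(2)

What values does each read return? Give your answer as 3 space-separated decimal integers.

Read 1: bits[0:11] width=11 -> value=268 (bin 00100001100); offset now 11 = byte 1 bit 3; 13 bits remain
Read 2: bits[11:22] width=11 -> value=786 (bin 01100010010); offset now 22 = byte 2 bit 6; 2 bits remain
Read 3: bits[22:24] width=2 -> value=0 (bin 00); offset now 24 = byte 3 bit 0; 0 bits remain

Answer: 268 786 0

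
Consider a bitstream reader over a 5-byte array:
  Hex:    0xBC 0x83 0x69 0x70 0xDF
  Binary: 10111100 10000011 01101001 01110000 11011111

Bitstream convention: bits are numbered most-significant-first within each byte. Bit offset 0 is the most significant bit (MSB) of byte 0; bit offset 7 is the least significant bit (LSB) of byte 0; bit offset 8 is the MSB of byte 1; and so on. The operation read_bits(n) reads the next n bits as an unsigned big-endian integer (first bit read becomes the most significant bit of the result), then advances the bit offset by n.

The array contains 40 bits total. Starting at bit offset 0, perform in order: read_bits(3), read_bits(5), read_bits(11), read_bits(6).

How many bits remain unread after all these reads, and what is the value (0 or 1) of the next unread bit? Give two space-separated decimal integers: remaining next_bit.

Answer: 15 1

Derivation:
Read 1: bits[0:3] width=3 -> value=5 (bin 101); offset now 3 = byte 0 bit 3; 37 bits remain
Read 2: bits[3:8] width=5 -> value=28 (bin 11100); offset now 8 = byte 1 bit 0; 32 bits remain
Read 3: bits[8:19] width=11 -> value=1051 (bin 10000011011); offset now 19 = byte 2 bit 3; 21 bits remain
Read 4: bits[19:25] width=6 -> value=18 (bin 010010); offset now 25 = byte 3 bit 1; 15 bits remain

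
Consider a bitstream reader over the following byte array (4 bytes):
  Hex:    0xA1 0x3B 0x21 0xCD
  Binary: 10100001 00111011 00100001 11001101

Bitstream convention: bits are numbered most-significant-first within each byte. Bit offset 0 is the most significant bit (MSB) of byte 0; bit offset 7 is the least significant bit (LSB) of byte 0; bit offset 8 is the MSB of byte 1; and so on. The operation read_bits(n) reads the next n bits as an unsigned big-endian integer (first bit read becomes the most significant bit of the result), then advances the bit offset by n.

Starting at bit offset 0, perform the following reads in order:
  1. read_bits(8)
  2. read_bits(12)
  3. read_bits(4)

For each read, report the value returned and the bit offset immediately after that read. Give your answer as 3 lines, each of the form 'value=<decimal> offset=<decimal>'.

Answer: value=161 offset=8
value=946 offset=20
value=1 offset=24

Derivation:
Read 1: bits[0:8] width=8 -> value=161 (bin 10100001); offset now 8 = byte 1 bit 0; 24 bits remain
Read 2: bits[8:20] width=12 -> value=946 (bin 001110110010); offset now 20 = byte 2 bit 4; 12 bits remain
Read 3: bits[20:24] width=4 -> value=1 (bin 0001); offset now 24 = byte 3 bit 0; 8 bits remain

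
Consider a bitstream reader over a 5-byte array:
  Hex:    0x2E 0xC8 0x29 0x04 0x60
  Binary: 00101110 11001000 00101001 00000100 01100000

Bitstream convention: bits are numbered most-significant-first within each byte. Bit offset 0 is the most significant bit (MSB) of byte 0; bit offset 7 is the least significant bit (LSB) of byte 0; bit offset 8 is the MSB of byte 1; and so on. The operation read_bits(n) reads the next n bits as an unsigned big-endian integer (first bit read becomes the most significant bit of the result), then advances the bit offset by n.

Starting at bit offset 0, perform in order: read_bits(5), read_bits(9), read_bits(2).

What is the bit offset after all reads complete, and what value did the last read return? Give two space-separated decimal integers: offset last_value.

Read 1: bits[0:5] width=5 -> value=5 (bin 00101); offset now 5 = byte 0 bit 5; 35 bits remain
Read 2: bits[5:14] width=9 -> value=434 (bin 110110010); offset now 14 = byte 1 bit 6; 26 bits remain
Read 3: bits[14:16] width=2 -> value=0 (bin 00); offset now 16 = byte 2 bit 0; 24 bits remain

Answer: 16 0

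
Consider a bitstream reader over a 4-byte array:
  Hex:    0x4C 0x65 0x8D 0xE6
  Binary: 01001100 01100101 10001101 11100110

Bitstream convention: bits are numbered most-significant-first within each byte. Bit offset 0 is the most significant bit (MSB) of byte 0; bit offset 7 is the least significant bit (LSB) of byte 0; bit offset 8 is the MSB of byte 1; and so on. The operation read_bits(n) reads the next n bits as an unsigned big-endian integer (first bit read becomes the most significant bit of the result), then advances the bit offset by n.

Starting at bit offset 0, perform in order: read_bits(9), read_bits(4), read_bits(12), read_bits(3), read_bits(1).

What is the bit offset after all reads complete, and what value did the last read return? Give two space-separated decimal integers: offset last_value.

Answer: 29 0

Derivation:
Read 1: bits[0:9] width=9 -> value=152 (bin 010011000); offset now 9 = byte 1 bit 1; 23 bits remain
Read 2: bits[9:13] width=4 -> value=12 (bin 1100); offset now 13 = byte 1 bit 5; 19 bits remain
Read 3: bits[13:25] width=12 -> value=2843 (bin 101100011011); offset now 25 = byte 3 bit 1; 7 bits remain
Read 4: bits[25:28] width=3 -> value=6 (bin 110); offset now 28 = byte 3 bit 4; 4 bits remain
Read 5: bits[28:29] width=1 -> value=0 (bin 0); offset now 29 = byte 3 bit 5; 3 bits remain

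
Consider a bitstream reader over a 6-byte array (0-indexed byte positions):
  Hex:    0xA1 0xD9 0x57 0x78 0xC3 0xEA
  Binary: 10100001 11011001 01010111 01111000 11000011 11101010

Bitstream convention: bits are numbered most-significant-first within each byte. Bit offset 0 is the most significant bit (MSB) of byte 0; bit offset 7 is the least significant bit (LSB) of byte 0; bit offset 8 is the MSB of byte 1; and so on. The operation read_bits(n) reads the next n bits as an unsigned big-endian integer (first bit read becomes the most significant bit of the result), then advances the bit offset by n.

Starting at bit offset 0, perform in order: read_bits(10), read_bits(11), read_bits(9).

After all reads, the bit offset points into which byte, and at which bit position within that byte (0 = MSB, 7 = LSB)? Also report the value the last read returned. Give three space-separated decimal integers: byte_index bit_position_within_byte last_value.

Read 1: bits[0:10] width=10 -> value=647 (bin 1010000111); offset now 10 = byte 1 bit 2; 38 bits remain
Read 2: bits[10:21] width=11 -> value=810 (bin 01100101010); offset now 21 = byte 2 bit 5; 27 bits remain
Read 3: bits[21:30] width=9 -> value=478 (bin 111011110); offset now 30 = byte 3 bit 6; 18 bits remain

Answer: 3 6 478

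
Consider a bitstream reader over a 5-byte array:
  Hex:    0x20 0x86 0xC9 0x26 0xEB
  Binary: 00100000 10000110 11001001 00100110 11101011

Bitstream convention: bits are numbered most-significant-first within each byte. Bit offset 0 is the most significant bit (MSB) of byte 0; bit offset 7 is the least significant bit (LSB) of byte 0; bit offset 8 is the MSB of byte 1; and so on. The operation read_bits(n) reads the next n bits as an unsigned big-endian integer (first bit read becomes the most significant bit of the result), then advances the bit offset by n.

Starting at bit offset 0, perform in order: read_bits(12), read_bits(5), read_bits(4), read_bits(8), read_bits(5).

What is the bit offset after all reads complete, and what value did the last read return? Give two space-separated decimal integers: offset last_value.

Answer: 34 27

Derivation:
Read 1: bits[0:12] width=12 -> value=520 (bin 001000001000); offset now 12 = byte 1 bit 4; 28 bits remain
Read 2: bits[12:17] width=5 -> value=13 (bin 01101); offset now 17 = byte 2 bit 1; 23 bits remain
Read 3: bits[17:21] width=4 -> value=9 (bin 1001); offset now 21 = byte 2 bit 5; 19 bits remain
Read 4: bits[21:29] width=8 -> value=36 (bin 00100100); offset now 29 = byte 3 bit 5; 11 bits remain
Read 5: bits[29:34] width=5 -> value=27 (bin 11011); offset now 34 = byte 4 bit 2; 6 bits remain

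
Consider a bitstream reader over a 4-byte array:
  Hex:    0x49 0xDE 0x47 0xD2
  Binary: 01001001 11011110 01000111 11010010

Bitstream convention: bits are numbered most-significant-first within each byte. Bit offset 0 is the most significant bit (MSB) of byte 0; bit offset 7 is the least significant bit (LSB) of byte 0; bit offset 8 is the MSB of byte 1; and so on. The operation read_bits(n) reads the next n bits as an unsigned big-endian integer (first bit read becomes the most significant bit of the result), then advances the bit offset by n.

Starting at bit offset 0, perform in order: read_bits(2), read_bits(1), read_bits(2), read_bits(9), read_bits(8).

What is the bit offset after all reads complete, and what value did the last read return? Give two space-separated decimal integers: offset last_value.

Read 1: bits[0:2] width=2 -> value=1 (bin 01); offset now 2 = byte 0 bit 2; 30 bits remain
Read 2: bits[2:3] width=1 -> value=0 (bin 0); offset now 3 = byte 0 bit 3; 29 bits remain
Read 3: bits[3:5] width=2 -> value=1 (bin 01); offset now 5 = byte 0 bit 5; 27 bits remain
Read 4: bits[5:14] width=9 -> value=119 (bin 001110111); offset now 14 = byte 1 bit 6; 18 bits remain
Read 5: bits[14:22] width=8 -> value=145 (bin 10010001); offset now 22 = byte 2 bit 6; 10 bits remain

Answer: 22 145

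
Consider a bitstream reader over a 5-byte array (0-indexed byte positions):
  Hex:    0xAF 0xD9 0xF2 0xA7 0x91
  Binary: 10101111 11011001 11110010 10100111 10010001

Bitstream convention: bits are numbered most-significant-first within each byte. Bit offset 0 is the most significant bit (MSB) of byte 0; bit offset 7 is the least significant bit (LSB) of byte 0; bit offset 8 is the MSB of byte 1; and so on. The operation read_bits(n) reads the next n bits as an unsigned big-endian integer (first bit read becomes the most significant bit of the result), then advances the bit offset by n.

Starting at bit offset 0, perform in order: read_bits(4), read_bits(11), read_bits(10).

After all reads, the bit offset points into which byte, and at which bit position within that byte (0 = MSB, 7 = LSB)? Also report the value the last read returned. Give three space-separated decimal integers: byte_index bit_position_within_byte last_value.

Read 1: bits[0:4] width=4 -> value=10 (bin 1010); offset now 4 = byte 0 bit 4; 36 bits remain
Read 2: bits[4:15] width=11 -> value=2028 (bin 11111101100); offset now 15 = byte 1 bit 7; 25 bits remain
Read 3: bits[15:25] width=10 -> value=997 (bin 1111100101); offset now 25 = byte 3 bit 1; 15 bits remain

Answer: 3 1 997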